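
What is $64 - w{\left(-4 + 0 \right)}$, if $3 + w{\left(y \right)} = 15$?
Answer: $52$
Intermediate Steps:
$w{\left(y \right)} = 12$ ($w{\left(y \right)} = -3 + 15 = 12$)
$64 - w{\left(-4 + 0 \right)} = 64 - 12 = 52$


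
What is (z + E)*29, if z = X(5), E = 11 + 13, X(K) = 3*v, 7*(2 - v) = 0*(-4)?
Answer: 870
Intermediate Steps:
v = 2 (v = 2 - 0*(-4) = 2 - 1/7*0 = 2 + 0 = 2)
X(K) = 6 (X(K) = 3*2 = 6)
E = 24
z = 6
(z + E)*29 = (6 + 24)*29 = 30*29 = 870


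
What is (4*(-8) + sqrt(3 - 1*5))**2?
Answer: (32 - I*sqrt(2))**2 ≈ 1022.0 - 90.51*I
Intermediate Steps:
(4*(-8) + sqrt(3 - 1*5))**2 = (-32 + sqrt(3 - 5))**2 = (-32 + sqrt(-2))**2 = (-32 + I*sqrt(2))**2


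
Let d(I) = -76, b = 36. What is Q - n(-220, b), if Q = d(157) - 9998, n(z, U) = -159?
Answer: -9915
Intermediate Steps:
Q = -10074 (Q = -76 - 9998 = -10074)
Q - n(-220, b) = -10074 - 1*(-159) = -10074 + 159 = -9915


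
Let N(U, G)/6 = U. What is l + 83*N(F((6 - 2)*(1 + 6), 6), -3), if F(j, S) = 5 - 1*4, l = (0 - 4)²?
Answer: 514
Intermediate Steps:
l = 16 (l = (-4)² = 16)
F(j, S) = 1 (F(j, S) = 5 - 4 = 1)
N(U, G) = 6*U
l + 83*N(F((6 - 2)*(1 + 6), 6), -3) = 16 + 83*(6*1) = 16 + 83*6 = 16 + 498 = 514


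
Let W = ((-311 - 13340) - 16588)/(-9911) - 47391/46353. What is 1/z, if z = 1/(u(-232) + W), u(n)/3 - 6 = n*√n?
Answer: 278826020/13921351 - 1392*I*√58 ≈ 20.029 - 10601.0*I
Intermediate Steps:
u(n) = 18 + 3*n^(3/2) (u(n) = 18 + 3*(n*√n) = 18 + 3*n^(3/2))
W = 28241702/13921351 (W = (-13651 - 16588)*(-1/9911) - 47391*1/46353 = -30239*(-1/9911) - 15797/15451 = 2749/901 - 15797/15451 = 28241702/13921351 ≈ 2.0287)
z = 1/(278826020/13921351 - 1392*I*√58) (z = 1/((18 + 3*(-232)^(3/2)) + 28241702/13921351) = 1/((18 + 3*(-464*I*√58)) + 28241702/13921351) = 1/((18 - 1392*I*√58) + 28241702/13921351) = 1/(278826020/13921351 - 1392*I*√58) ≈ 1.782e-7 + 9.4329e-5*I)
1/z = 1/(970408723088255/5445161810838593701828 + 16860949188872487*I*√58/1361290452709648425457)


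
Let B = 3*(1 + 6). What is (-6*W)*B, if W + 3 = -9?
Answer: 1512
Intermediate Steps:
W = -12 (W = -3 - 9 = -12)
B = 21 (B = 3*7 = 21)
(-6*W)*B = -6*(-12)*21 = 72*21 = 1512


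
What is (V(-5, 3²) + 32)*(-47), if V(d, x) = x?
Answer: -1927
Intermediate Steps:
(V(-5, 3²) + 32)*(-47) = (3² + 32)*(-47) = (9 + 32)*(-47) = 41*(-47) = -1927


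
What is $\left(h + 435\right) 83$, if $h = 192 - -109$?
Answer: $61088$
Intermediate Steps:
$h = 301$ ($h = 192 + 109 = 301$)
$\left(h + 435\right) 83 = \left(301 + 435\right) 83 = 736 \cdot 83 = 61088$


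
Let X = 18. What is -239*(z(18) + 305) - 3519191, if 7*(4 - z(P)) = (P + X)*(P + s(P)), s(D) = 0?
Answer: -24996422/7 ≈ -3.5709e+6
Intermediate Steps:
z(P) = 4 - P*(18 + P)/7 (z(P) = 4 - (P + 18)*(P + 0)/7 = 4 - (18 + P)*P/7 = 4 - P*(18 + P)/7)
-239*(z(18) + 305) - 3519191 = -239*((4 - 18/7*18 - ⅐*18²) + 305) - 3519191 = -239*((4 - 324/7 - ⅐*324) + 305) - 3519191 = -239*((4 - 324/7 - 324/7) + 305) - 3519191 = -239*(-620/7 + 305) - 3519191 = -239*1515/7 - 3519191 = -362085/7 - 3519191 = -24996422/7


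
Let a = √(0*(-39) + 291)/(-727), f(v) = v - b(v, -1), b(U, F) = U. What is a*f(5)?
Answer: 0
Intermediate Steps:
f(v) = 0 (f(v) = v - v = 0)
a = -√291/727 (a = √(0 + 291)*(-1/727) = √291*(-1/727) = -√291/727 ≈ -0.023465)
a*f(5) = -√291/727*0 = 0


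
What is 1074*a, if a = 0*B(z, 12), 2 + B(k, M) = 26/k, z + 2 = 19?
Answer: 0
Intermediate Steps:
z = 17 (z = -2 + 19 = 17)
B(k, M) = -2 + 26/k
a = 0 (a = 0*(-2 + 26/17) = 0*(-8/17) = 0)
1074*a = 1074*0 = 0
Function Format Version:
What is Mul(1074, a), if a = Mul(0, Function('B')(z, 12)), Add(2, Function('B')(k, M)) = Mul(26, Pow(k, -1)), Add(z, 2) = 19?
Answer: 0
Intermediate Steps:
z = 17 (z = Add(-2, 19) = 17)
Function('B')(k, M) = Add(-2, Mul(26, Pow(k, -1)))
a = 0 (a = Mul(0, Add(-2, Mul(26, Pow(17, -1)))) = Mul(0, Add(-2, Mul(26, Rational(1, 17)))) = Mul(0, Add(-2, Rational(26, 17))) = Mul(0, Rational(-8, 17)) = 0)
Mul(1074, a) = Mul(1074, 0) = 0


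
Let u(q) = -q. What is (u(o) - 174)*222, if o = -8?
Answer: -36852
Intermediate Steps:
(u(o) - 174)*222 = (-1*(-8) - 174)*222 = (8 - 174)*222 = -166*222 = -36852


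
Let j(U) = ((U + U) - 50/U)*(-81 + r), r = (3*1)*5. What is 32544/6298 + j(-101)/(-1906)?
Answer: -548689968/303100697 ≈ -1.8103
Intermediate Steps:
r = 15 (r = 3*5 = 15)
j(U) = -132*U + 3300/U (j(U) = ((U + U) - 50/U)*(-81 + 15) = (2*U - 50/U)*(-66) = (-50/U + 2*U)*(-66) = -132*U + 3300/U)
32544/6298 + j(-101)/(-1906) = 32544/6298 + (-132*(-101) + 3300/(-101))/(-1906) = 32544*(1/6298) + (13332 + 3300*(-1/101))*(-1/1906) = 16272/3149 + (13332 - 3300/101)*(-1/1906) = 16272/3149 + (1343232/101)*(-1/1906) = 16272/3149 - 671616/96253 = -548689968/303100697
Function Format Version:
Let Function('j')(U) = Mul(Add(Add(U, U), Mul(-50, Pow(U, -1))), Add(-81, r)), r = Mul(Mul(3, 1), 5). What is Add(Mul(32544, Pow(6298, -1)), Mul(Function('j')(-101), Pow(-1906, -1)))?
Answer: Rational(-548689968, 303100697) ≈ -1.8103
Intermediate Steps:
r = 15 (r = Mul(3, 5) = 15)
Function('j')(U) = Add(Mul(-132, U), Mul(3300, Pow(U, -1))) (Function('j')(U) = Mul(Add(Add(U, U), Mul(-50, Pow(U, -1))), Add(-81, 15)) = Mul(Add(Mul(2, U), Mul(-50, Pow(U, -1))), -66) = Mul(Add(Mul(-50, Pow(U, -1)), Mul(2, U)), -66) = Add(Mul(-132, U), Mul(3300, Pow(U, -1))))
Add(Mul(32544, Pow(6298, -1)), Mul(Function('j')(-101), Pow(-1906, -1))) = Add(Mul(32544, Pow(6298, -1)), Mul(Add(Mul(-132, -101), Mul(3300, Pow(-101, -1))), Pow(-1906, -1))) = Add(Mul(32544, Rational(1, 6298)), Mul(Add(13332, Mul(3300, Rational(-1, 101))), Rational(-1, 1906))) = Add(Rational(16272, 3149), Mul(Add(13332, Rational(-3300, 101)), Rational(-1, 1906))) = Add(Rational(16272, 3149), Mul(Rational(1343232, 101), Rational(-1, 1906))) = Add(Rational(16272, 3149), Rational(-671616, 96253)) = Rational(-548689968, 303100697)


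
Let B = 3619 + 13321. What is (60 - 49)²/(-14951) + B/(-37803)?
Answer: -257844103/565192653 ≈ -0.45621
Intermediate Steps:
B = 16940
(60 - 49)²/(-14951) + B/(-37803) = (60 - 49)²/(-14951) + 16940/(-37803) = 11²*(-1/14951) + 16940*(-1/37803) = 121*(-1/14951) - 16940/37803 = -121/14951 - 16940/37803 = -257844103/565192653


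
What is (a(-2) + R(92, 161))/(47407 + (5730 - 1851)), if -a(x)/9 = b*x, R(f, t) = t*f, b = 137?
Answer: 8639/25643 ≈ 0.33689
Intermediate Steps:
R(f, t) = f*t
a(x) = -1233*x
(a(-2) + R(92, 161))/(47407 + (5730 - 1851)) = (-1233*(-2) + 92*161)/(47407 + (5730 - 1851)) = (2466 + 14812)/(47407 + 3879) = 17278/51286 = 17278*(1/51286) = 8639/25643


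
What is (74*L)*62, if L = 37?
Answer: 169756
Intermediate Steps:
(74*L)*62 = (74*37)*62 = 2738*62 = 169756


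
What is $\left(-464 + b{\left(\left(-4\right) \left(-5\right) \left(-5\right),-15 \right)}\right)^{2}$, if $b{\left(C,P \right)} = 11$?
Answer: $205209$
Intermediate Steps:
$\left(-464 + b{\left(\left(-4\right) \left(-5\right) \left(-5\right),-15 \right)}\right)^{2} = \left(-464 + 11\right)^{2} = \left(-453\right)^{2} = 205209$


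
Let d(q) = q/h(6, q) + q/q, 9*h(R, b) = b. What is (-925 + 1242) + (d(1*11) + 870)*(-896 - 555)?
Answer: -1276563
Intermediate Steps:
h(R, b) = b/9
d(q) = 10 (d(q) = q/((q/9)) + q/q = q*(9/q) + 1 = 9 + 1 = 10)
(-925 + 1242) + (d(1*11) + 870)*(-896 - 555) = (-925 + 1242) + (10 + 870)*(-896 - 555) = 317 + 880*(-1451) = 317 - 1276880 = -1276563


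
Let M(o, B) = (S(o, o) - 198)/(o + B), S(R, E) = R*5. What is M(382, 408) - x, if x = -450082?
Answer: 177783246/395 ≈ 4.5008e+5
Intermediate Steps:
S(R, E) = 5*R
M(o, B) = (-198 + 5*o)/(B + o) (M(o, B) = (5*o - 198)/(o + B) = (-198 + 5*o)/(B + o))
M(382, 408) - x = (-198 + 5*382)/(408 + 382) - 1*(-450082) = (-198 + 1910)/790 + 450082 = (1/790)*1712 + 450082 = 856/395 + 450082 = 177783246/395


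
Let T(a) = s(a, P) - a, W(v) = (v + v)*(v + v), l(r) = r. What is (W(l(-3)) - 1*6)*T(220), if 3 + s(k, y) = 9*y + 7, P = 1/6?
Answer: -6435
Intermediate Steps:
P = ⅙ ≈ 0.16667
W(v) = 4*v² (W(v) = (2*v)*(2*v) = 4*v²)
s(k, y) = 4 + 9*y (s(k, y) = -3 + (9*y + 7) = -3 + (7 + 9*y) = 4 + 9*y)
T(a) = 11/2 - a (T(a) = (4 + 9*(⅙)) - a = (4 + 3/2) - a = 11/2 - a)
(W(l(-3)) - 1*6)*T(220) = (4*(-3)² - 1*6)*(11/2 - 1*220) = (4*9 - 6)*(11/2 - 220) = (36 - 6)*(-429/2) = 30*(-429/2) = -6435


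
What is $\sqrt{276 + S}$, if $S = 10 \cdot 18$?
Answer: $2 \sqrt{114} \approx 21.354$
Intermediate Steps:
$S = 180$
$\sqrt{276 + S} = \sqrt{276 + 180} = \sqrt{456} = 2 \sqrt{114}$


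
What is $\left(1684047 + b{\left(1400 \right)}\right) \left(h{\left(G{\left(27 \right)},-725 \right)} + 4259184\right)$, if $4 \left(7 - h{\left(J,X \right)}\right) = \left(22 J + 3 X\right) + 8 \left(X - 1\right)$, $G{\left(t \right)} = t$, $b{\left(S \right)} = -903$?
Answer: $7171940964258$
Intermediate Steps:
$h{\left(J,X \right)} = 9 - \frac{11 J}{2} - \frac{11 X}{4}$ ($h{\left(J,X \right)} = 7 - \frac{\left(22 J + 3 X\right) + 8 \left(X - 1\right)}{4} = 7 - \frac{\left(3 X + 22 J\right) + 8 \left(-1 + X\right)}{4} = 7 - \frac{\left(3 X + 22 J\right) + \left(-8 + 8 X\right)}{4} = 7 - \frac{-8 + 11 X + 22 J}{4} = 7 - \left(-2 + \frac{11 J}{2} + \frac{11 X}{4}\right) = 9 - \frac{11 J}{2} - \frac{11 X}{4}$)
$\left(1684047 + b{\left(1400 \right)}\right) \left(h{\left(G{\left(27 \right)},-725 \right)} + 4259184\right) = \left(1684047 - 903\right) \left(\left(9 - \frac{297}{2} - - \frac{7975}{4}\right) + 4259184\right) = 1683144 \left(\left(9 - \frac{297}{2} + \frac{7975}{4}\right) + 4259184\right) = 1683144 \left(\frac{7417}{4} + 4259184\right) = 1683144 \cdot \frac{17044153}{4} = 7171940964258$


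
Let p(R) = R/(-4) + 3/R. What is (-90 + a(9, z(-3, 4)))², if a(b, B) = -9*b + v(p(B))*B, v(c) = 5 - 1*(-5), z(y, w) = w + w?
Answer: 8281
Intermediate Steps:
z(y, w) = 2*w
p(R) = 3/R - R/4 (p(R) = R*(-¼) + 3/R = -R/4 + 3/R = 3/R - R/4)
v(c) = 10 (v(c) = 5 + 5 = 10)
a(b, B) = -9*b + 10*B
(-90 + a(9, z(-3, 4)))² = (-90 + (-9*9 + 10*(2*4)))² = (-90 + (-81 + 10*8))² = (-90 + (-81 + 80))² = (-90 - 1)² = (-91)² = 8281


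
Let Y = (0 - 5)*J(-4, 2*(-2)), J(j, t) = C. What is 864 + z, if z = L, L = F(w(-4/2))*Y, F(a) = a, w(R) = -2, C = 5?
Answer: 914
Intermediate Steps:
J(j, t) = 5
Y = -25 (Y = (0 - 5)*5 = -5*5 = -25)
L = 50 (L = -2*(-25) = 50)
z = 50
864 + z = 864 + 50 = 914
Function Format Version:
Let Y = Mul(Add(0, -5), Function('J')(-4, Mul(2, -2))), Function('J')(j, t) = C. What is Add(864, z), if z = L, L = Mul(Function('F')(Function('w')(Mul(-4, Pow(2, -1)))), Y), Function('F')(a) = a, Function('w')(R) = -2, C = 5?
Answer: 914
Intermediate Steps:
Function('J')(j, t) = 5
Y = -25 (Y = Mul(Add(0, -5), 5) = Mul(-5, 5) = -25)
L = 50 (L = Mul(-2, -25) = 50)
z = 50
Add(864, z) = Add(864, 50) = 914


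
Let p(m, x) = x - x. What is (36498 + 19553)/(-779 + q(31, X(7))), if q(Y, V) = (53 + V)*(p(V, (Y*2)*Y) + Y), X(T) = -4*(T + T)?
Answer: -56051/872 ≈ -64.279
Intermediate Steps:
p(m, x) = 0
X(T) = -8*T
q(Y, V) = Y*(53 + V) (q(Y, V) = (53 + V)*(0 + Y) = (53 + V)*Y = Y*(53 + V))
(36498 + 19553)/(-779 + q(31, X(7))) = (36498 + 19553)/(-779 + 31*(53 - 8*7)) = 56051/(-779 + 31*(53 - 56)) = 56051/(-779 + 31*(-3)) = 56051/(-779 - 93) = 56051/(-872) = 56051*(-1/872) = -56051/872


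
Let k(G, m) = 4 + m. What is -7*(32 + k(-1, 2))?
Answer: -266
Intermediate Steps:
-7*(32 + k(-1, 2)) = -7*(32 + (4 + 2)) = -7*(32 + 6) = -7*38 = -266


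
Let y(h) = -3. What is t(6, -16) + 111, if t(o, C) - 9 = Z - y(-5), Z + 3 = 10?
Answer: 130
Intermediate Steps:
Z = 7 (Z = -3 + 10 = 7)
t(o, C) = 19 (t(o, C) = 9 + (7 - 1*(-3)) = 9 + (7 + 3) = 9 + 10 = 19)
t(6, -16) + 111 = 19 + 111 = 130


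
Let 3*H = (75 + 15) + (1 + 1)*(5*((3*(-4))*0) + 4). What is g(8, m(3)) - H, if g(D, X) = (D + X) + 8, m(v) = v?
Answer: -41/3 ≈ -13.667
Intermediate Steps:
g(D, X) = 8 + D + X
H = 98/3 (H = ((75 + 15) + (1 + 1)*(5*((3*(-4))*0) + 4))/3 = (90 + 2*(5*(-12*0) + 4))/3 = (90 + 2*(5*0 + 4))/3 = (90 + 2*(0 + 4))/3 = (90 + 2*4)/3 = (90 + 8)/3 = (1/3)*98 = 98/3 ≈ 32.667)
g(8, m(3)) - H = (8 + 8 + 3) - 1*98/3 = 19 - 98/3 = -41/3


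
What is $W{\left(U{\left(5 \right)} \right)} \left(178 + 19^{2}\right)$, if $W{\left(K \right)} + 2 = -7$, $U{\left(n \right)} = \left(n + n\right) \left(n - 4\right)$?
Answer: $-4851$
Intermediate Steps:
$U{\left(n \right)} = 2 n \left(-4 + n\right)$
$W{\left(K \right)} = -9$ ($W{\left(K \right)} = -2 - 7 = -9$)
$W{\left(U{\left(5 \right)} \right)} \left(178 + 19^{2}\right) = - 9 \left(178 + 19^{2}\right) = - 9 \left(178 + 361\right) = \left(-9\right) 539 = -4851$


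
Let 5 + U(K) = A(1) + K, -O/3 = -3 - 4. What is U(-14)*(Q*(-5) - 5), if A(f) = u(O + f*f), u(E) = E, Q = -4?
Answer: 45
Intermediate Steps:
O = 21 (O = -3*(-3 - 4) = -3*(-7) = 21)
A(f) = 21 + f**2 (A(f) = 21 + f*f = 21 + f**2)
U(K) = 17 + K (U(K) = -5 + ((21 + 1**2) + K) = -5 + ((21 + 1) + K) = -5 + (22 + K) = 17 + K)
U(-14)*(Q*(-5) - 5) = (17 - 14)*(-4*(-5) - 5) = 3*(20 - 5) = 3*15 = 45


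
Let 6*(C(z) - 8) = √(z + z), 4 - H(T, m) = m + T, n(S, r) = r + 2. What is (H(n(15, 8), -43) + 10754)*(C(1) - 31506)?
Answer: -339894918 + 3597*√2/2 ≈ -3.3989e+8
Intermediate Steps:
n(S, r) = 2 + r
H(T, m) = 4 - T - m (H(T, m) = 4 - (m + T) = 4 - (T + m) = 4 + (-T - m) = 4 - T - m)
C(z) = 8 + √2*√z/6 (C(z) = 8 + √(z + z)/6 = 8 + √(2*z)/6 = 8 + (√2*√z)/6 = 8 + √2*√z/6)
(H(n(15, 8), -43) + 10754)*(C(1) - 31506) = ((4 - (2 + 8) - 1*(-43)) + 10754)*((8 + √2*√1/6) - 31506) = ((4 - 1*10 + 43) + 10754)*((8 + (⅙)*√2*1) - 31506) = ((4 - 10 + 43) + 10754)*((8 + √2/6) - 31506) = (37 + 10754)*(-31498 + √2/6) = 10791*(-31498 + √2/6) = -339894918 + 3597*√2/2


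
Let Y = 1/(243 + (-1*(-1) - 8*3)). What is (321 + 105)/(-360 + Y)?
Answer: -93720/79199 ≈ -1.1833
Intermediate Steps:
Y = 1/220 (Y = 1/(243 + (1 - 24)) = 1/(243 - 23) = 1/220 ≈ 0.0045455)
(321 + 105)/(-360 + Y) = (321 + 105)/(-360 + 1/220) = 426/(-79199/220) = 426*(-220/79199) = -93720/79199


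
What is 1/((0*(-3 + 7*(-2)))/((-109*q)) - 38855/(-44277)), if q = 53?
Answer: 44277/38855 ≈ 1.1395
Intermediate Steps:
1/((0*(-3 + 7*(-2)))/((-109*q)) - 38855/(-44277)) = 1/((0*(-3 + 7*(-2)))/((-109*53)) - 38855/(-44277)) = 1/((0*(-3 - 14))/(-5777) - 38855*(-1/44277)) = 1/((0*(-17))*(-1/5777) + 38855/44277) = 1/(0*(-1/5777) + 38855/44277) = 1/(0 + 38855/44277) = 1/(38855/44277) = 44277/38855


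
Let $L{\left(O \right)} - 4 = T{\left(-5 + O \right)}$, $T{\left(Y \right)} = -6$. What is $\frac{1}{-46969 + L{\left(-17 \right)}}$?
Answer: $- \frac{1}{46971} \approx -2.129 \cdot 10^{-5}$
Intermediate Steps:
$L{\left(O \right)} = -2$ ($L{\left(O \right)} = 4 - 6 = -2$)
$\frac{1}{-46969 + L{\left(-17 \right)}} = \frac{1}{-46969 - 2} = \frac{1}{-46971} = - \frac{1}{46971}$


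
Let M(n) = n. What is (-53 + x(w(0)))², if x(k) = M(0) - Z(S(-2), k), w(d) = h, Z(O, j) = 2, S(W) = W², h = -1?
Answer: 3025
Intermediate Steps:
w(d) = -1
x(k) = -2 (x(k) = 0 - 1*2 = 0 - 2 = -2)
(-53 + x(w(0)))² = (-53 - 2)² = (-55)² = 3025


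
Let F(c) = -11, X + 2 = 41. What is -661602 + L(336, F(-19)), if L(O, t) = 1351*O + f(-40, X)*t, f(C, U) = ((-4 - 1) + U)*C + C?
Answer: -192266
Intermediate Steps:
X = 39 (X = -2 + 41 = 39)
f(C, U) = C + C*(-5 + U) (f(C, U) = (-5 + U)*C + C = C*(-5 + U) + C = C + C*(-5 + U))
L(O, t) = -1400*t + 1351*O (L(O, t) = 1351*O + (-40*(-4 + 39))*t = 1351*O + (-40*35)*t = 1351*O - 1400*t = -1400*t + 1351*O)
-661602 + L(336, F(-19)) = -661602 + (-1400*(-11) + 1351*336) = -661602 + (15400 + 453936) = -661602 + 469336 = -192266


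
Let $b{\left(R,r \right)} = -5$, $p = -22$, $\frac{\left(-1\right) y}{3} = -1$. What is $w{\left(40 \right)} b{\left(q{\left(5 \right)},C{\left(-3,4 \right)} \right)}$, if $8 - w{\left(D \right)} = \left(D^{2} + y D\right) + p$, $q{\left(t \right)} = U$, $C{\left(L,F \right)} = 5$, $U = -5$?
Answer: $8450$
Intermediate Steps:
$y = 3$ ($y = \left(-3\right) \left(-1\right) = 3$)
$q{\left(t \right)} = -5$
$w{\left(D \right)} = 30 - D^{2} - 3 D$ ($w{\left(D \right)} = 8 - \left(\left(D^{2} + 3 D\right) - 22\right) = 8 - \left(-22 + D^{2} + 3 D\right) = 30 - D^{2} - 3 D$)
$w{\left(40 \right)} b{\left(q{\left(5 \right)},C{\left(-3,4 \right)} \right)} = \left(30 - 40^{2} - 120\right) \left(-5\right) = \left(30 - 1600 - 120\right) \left(-5\right) = \left(-1690\right) \left(-5\right) = 8450$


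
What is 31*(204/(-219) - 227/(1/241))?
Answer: -123804049/73 ≈ -1.6959e+6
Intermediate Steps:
31*(204/(-219) - 227/(1/241)) = 31*(204*(-1/219) - 227/1/241) = 31*(-68/73 - 227*241) = 31*(-68/73 - 54707) = 31*(-3993679/73) = -123804049/73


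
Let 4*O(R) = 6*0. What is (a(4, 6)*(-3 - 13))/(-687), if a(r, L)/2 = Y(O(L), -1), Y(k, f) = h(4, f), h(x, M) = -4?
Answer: -128/687 ≈ -0.18632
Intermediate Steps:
O(R) = 0 (O(R) = (6*0)/4 = (1/4)*0 = 0)
Y(k, f) = -4
a(r, L) = -8 (a(r, L) = 2*(-4) = -8)
(a(4, 6)*(-3 - 13))/(-687) = -8*(-3 - 13)/(-687) = -8*(-16)*(-1/687) = 128*(-1/687) = -128/687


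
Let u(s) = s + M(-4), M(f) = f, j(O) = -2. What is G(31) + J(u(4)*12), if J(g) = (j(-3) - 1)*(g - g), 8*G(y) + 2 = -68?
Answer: -35/4 ≈ -8.7500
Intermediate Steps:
u(s) = -4 + s (u(s) = s - 4 = -4 + s)
G(y) = -35/4 (G(y) = -¼ + (⅛)*(-68) = -¼ - 17/2 = -35/4)
J(g) = 0 (J(g) = (-2 - 1)*(g - g) = -3*0 = 0)
G(31) + J(u(4)*12) = -35/4 + 0 = -35/4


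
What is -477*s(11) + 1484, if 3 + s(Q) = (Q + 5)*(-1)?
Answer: 10547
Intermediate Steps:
s(Q) = -8 - Q (s(Q) = -3 + (Q + 5)*(-1) = -3 + (5 + Q)*(-1) = -3 + (-5 - Q) = -8 - Q)
-477*s(11) + 1484 = -477*(-8 - 1*11) + 1484 = -477*(-8 - 11) + 1484 = -477*(-19) + 1484 = 9063 + 1484 = 10547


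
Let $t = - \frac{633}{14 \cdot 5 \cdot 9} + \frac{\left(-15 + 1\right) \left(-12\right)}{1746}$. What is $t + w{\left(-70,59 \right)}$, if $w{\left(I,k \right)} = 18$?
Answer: $\frac{116051}{6790} \approx 17.091$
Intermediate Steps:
$t = - \frac{6169}{6790}$ ($t = - \frac{633}{70 \cdot 9} + \left(-14\right) \left(-12\right) \frac{1}{1746} = - \frac{633}{630} + 168 \cdot \frac{1}{1746} = \left(-633\right) \frac{1}{630} + \frac{28}{291} = - \frac{211}{210} + \frac{28}{291} = - \frac{6169}{6790} \approx -0.90854$)
$t + w{\left(-70,59 \right)} = - \frac{6169}{6790} + 18 = \frac{116051}{6790}$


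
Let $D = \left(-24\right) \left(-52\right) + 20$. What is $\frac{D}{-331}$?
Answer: $- \frac{1268}{331} \approx -3.8308$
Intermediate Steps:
$D = 1268$ ($D = 1248 + 20 = 1268$)
$\frac{D}{-331} = \frac{1268}{-331} = 1268 \left(- \frac{1}{331}\right) = - \frac{1268}{331}$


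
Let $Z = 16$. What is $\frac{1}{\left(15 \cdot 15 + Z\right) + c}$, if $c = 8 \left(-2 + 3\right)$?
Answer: $\frac{1}{249} \approx 0.0040161$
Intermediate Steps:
$c = 8$ ($c = 8 \cdot 1 = 8$)
$\frac{1}{\left(15 \cdot 15 + Z\right) + c} = \frac{1}{\left(15 \cdot 15 + 16\right) + 8} = \frac{1}{\left(225 + 16\right) + 8} = \frac{1}{241 + 8} = \frac{1}{249}$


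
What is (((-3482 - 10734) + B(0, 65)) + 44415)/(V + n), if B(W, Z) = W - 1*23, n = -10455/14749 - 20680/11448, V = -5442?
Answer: -159222298536/28727738567 ≈ -5.5425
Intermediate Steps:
n = -53087270/21105819 (n = -10455*1/14749 - 20680*1/11448 = -10455/14749 - 2585/1431 = -53087270/21105819 ≈ -2.5153)
B(W, Z) = -23 + W (B(W, Z) = W - 23 = -23 + W)
(((-3482 - 10734) + B(0, 65)) + 44415)/(V + n) = (((-3482 - 10734) + (-23 + 0)) + 44415)/(-5442 - 53087270/21105819) = ((-14216 - 23) + 44415)/(-114910954268/21105819) = (-14239 + 44415)*(-21105819/114910954268) = 30176*(-21105819/114910954268) = -159222298536/28727738567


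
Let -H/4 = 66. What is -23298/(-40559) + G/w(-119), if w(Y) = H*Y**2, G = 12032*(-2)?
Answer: 11009459746/18953747967 ≈ 0.58086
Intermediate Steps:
H = -264 (H = -4*66 = -264)
G = -24064
w(Y) = -264*Y**2
-23298/(-40559) + G/w(-119) = -23298/(-40559) - 24064/((-264*(-119)**2)) = -23298*(-1/40559) - 24064/((-264*14161)) = 23298/40559 - 24064/(-3738504) = 23298/40559 - 24064*(-1/3738504) = 23298/40559 + 3008/467313 = 11009459746/18953747967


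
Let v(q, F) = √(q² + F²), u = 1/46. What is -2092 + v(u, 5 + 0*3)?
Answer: -2092 + √52901/46 ≈ -2087.0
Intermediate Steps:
u = 1/46 ≈ 0.021739
v(q, F) = √(F² + q²)
-2092 + v(u, 5 + 0*3) = -2092 + √((5 + 0*3)² + (1/46)²) = -2092 + √((5 + 0)² + 1/2116) = -2092 + √(5² + 1/2116) = -2092 + √(25 + 1/2116) = -2092 + √(52901/2116) = -2092 + √52901/46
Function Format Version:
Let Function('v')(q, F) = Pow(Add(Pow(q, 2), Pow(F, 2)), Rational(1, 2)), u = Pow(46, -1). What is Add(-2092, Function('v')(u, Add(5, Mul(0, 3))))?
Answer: Add(-2092, Mul(Rational(1, 46), Pow(52901, Rational(1, 2)))) ≈ -2087.0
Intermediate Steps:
u = Rational(1, 46) ≈ 0.021739
Function('v')(q, F) = Pow(Add(Pow(F, 2), Pow(q, 2)), Rational(1, 2))
Add(-2092, Function('v')(u, Add(5, Mul(0, 3)))) = Add(-2092, Pow(Add(Pow(Add(5, Mul(0, 3)), 2), Pow(Rational(1, 46), 2)), Rational(1, 2))) = Add(-2092, Pow(Add(Pow(Add(5, 0), 2), Rational(1, 2116)), Rational(1, 2))) = Add(-2092, Pow(Add(Pow(5, 2), Rational(1, 2116)), Rational(1, 2))) = Add(-2092, Pow(Add(25, Rational(1, 2116)), Rational(1, 2))) = Add(-2092, Pow(Rational(52901, 2116), Rational(1, 2))) = Add(-2092, Mul(Rational(1, 46), Pow(52901, Rational(1, 2))))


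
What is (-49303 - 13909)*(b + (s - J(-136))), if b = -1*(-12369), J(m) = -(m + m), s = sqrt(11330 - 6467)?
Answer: -764675564 - 63212*sqrt(4863) ≈ -7.6908e+8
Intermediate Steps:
s = sqrt(4863) ≈ 69.735
J(m) = -2*m
b = 12369
(-49303 - 13909)*(b + (s - J(-136))) = (-49303 - 13909)*(12369 + (sqrt(4863) - (-2)*(-136))) = -63212*(12369 + (sqrt(4863) - 1*272)) = -63212*(12369 + (sqrt(4863) - 272)) = -63212*(12369 + (-272 + sqrt(4863))) = -63212*(12097 + sqrt(4863)) = -764675564 - 63212*sqrt(4863)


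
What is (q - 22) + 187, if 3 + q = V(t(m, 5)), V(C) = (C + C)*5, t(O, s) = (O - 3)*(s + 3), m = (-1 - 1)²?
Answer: 242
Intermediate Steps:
m = 4 (m = (-2)² = 4)
t(O, s) = (-3 + O)*(3 + s)
V(C) = 10*C (V(C) = (2*C)*5 = 10*C)
q = 77 (q = -3 + 10*(-9 - 3*5 + 3*4 + 4*5) = -3 + 10*(-9 - 15 + 12 + 20) = -3 + 10*8 = -3 + 80 = 77)
(q - 22) + 187 = (77 - 22) + 187 = 55 + 187 = 242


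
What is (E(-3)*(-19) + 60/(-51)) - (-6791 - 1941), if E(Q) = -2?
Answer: 149070/17 ≈ 8768.8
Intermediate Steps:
(E(-3)*(-19) + 60/(-51)) - (-6791 - 1941) = (-2*(-19) + 60/(-51)) - (-6791 - 1941) = (38 + 60*(-1/51)) - 1*(-8732) = (38 - 20/17) + 8732 = 626/17 + 8732 = 149070/17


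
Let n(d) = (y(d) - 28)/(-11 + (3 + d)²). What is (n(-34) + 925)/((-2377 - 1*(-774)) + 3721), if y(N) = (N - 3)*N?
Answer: 43999/100605 ≈ 0.43734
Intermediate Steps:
y(N) = N*(-3 + N) (y(N) = (-3 + N)*N = N*(-3 + N))
n(d) = (-28 + d*(-3 + d))/(-11 + (3 + d)²) (n(d) = (d*(-3 + d) - 28)/(-11 + (3 + d)²) = (-28 + d*(-3 + d))/(-11 + (3 + d)²))
(n(-34) + 925)/((-2377 - 1*(-774)) + 3721) = ((-28 - 34*(-3 - 34))/(-11 + (3 - 34)²) + 925)/((-2377 - 1*(-774)) + 3721) = ((-28 - 34*(-37))/(-11 + (-31)²) + 925)/((-2377 + 774) + 3721) = ((-28 + 1258)/(-11 + 961) + 925)/(-1603 + 3721) = (1230/950 + 925)/2118 = ((1/950)*1230 + 925)*(1/2118) = (123/95 + 925)*(1/2118) = (87998/95)*(1/2118) = 43999/100605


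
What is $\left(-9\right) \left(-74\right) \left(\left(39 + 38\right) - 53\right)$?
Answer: $15984$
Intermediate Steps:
$\left(-9\right) \left(-74\right) \left(\left(39 + 38\right) - 53\right) = 666 \left(77 - 53\right) = 666 \cdot 24 = 15984$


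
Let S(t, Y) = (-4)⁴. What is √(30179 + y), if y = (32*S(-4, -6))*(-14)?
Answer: I*√84509 ≈ 290.7*I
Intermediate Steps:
S(t, Y) = 256
y = -114688 (y = (32*256)*(-14) = 8192*(-14) = -114688)
√(30179 + y) = √(30179 - 114688) = √(-84509) = I*√84509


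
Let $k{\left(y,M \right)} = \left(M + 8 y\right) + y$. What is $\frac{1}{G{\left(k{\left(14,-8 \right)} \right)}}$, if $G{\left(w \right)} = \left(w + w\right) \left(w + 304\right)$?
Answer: $\frac{1}{99592} \approx 1.0041 \cdot 10^{-5}$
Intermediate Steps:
$k{\left(y,M \right)} = M + 9 y$
$G{\left(w \right)} = 2 w \left(304 + w\right)$
$\frac{1}{G{\left(k{\left(14,-8 \right)} \right)}} = \frac{1}{2 \left(-8 + 9 \cdot 14\right) \left(304 + \left(-8 + 9 \cdot 14\right)\right)} = \frac{1}{2 \left(-8 + 126\right) \left(304 + \left(-8 + 126\right)\right)} = \frac{1}{2 \cdot 118 \left(304 + 118\right)} = \frac{1}{2 \cdot 118 \cdot 422} = \frac{1}{99592}$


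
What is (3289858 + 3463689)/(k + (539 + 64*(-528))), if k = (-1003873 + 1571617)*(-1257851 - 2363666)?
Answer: -6753547/2056094580901 ≈ -3.2846e-6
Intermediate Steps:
k = -2056094547648 (k = 567744*(-3621517) = -2056094547648)
(3289858 + 3463689)/(k + (539 + 64*(-528))) = (3289858 + 3463689)/(-2056094547648 + (539 + 64*(-528))) = 6753547/(-2056094547648 + (539 - 33792)) = 6753547/(-2056094547648 - 33253) = 6753547/(-2056094580901) = 6753547*(-1/2056094580901) = -6753547/2056094580901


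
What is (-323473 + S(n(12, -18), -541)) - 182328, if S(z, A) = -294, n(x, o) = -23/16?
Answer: -506095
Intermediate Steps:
n(x, o) = -23/16 (n(x, o) = -23*1/16 = -23/16)
(-323473 + S(n(12, -18), -541)) - 182328 = (-323473 - 294) - 182328 = -323767 - 182328 = -506095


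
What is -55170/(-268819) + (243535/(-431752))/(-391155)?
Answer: 1863456568948073/9079735574809128 ≈ 0.20523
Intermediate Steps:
-55170/(-268819) + (243535/(-431752))/(-391155) = -55170*(-1/268819) + (243535*(-1/431752))*(-1/391155) = 55170/268819 - 243535/431752*(-1/391155) = 55170/268819 + 48707/33776390712 = 1863456568948073/9079735574809128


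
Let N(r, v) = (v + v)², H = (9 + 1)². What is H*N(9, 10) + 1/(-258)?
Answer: 10319999/258 ≈ 40000.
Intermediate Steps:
H = 100 (H = 10² = 100)
N(r, v) = 4*v² (N(r, v) = (2*v)² = 4*v²)
H*N(9, 10) + 1/(-258) = 100*(4*10²) + 1/(-258) = 100*(4*100) - 1/258 = 100*400 - 1/258 = 40000 - 1/258 = 10319999/258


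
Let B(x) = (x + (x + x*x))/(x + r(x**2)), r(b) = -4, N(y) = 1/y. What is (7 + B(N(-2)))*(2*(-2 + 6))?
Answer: 172/3 ≈ 57.333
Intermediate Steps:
B(x) = (x**2 + 2*x)/(-4 + x) (B(x) = (x + (x + x*x))/(x - 4) = (x + (x + x**2))/(-4 + x) = (x**2 + 2*x)/(-4 + x))
(7 + B(N(-2)))*(2*(-2 + 6)) = (7 + (2 + 1/(-2))/((-2)*(-4 + 1/(-2))))*(2*(-2 + 6)) = (7 - (2 - 1/2)/(2*(-4 - 1/2)))*(2*4) = (7 - 1/2*3/2/(-9/2))*8 = (7 - 1/2*(-2/9)*3/2)*8 = (7 + 1/6)*8 = (43/6)*8 = 172/3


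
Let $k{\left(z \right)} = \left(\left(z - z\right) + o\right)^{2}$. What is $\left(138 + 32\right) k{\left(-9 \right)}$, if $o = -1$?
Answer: $170$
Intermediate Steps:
$k{\left(z \right)} = 1$ ($k{\left(z \right)} = \left(\left(z - z\right) - 1\right)^{2} = \left(0 - 1\right)^{2} = \left(-1\right)^{2} = 1$)
$\left(138 + 32\right) k{\left(-9 \right)} = \left(138 + 32\right) 1 = 170 \cdot 1 = 170$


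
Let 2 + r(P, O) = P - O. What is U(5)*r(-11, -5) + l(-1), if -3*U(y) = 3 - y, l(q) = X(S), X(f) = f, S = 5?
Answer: -⅓ ≈ -0.33333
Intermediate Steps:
l(q) = 5
r(P, O) = -2 + P - O (r(P, O) = -2 + (P - O) = -2 + P - O)
U(y) = -1 + y/3 (U(y) = -(3 - y)/3 = -1 + y/3)
U(5)*r(-11, -5) + l(-1) = (-1 + (⅓)*5)*(-2 - 11 - 1*(-5)) + 5 = (-1 + 5/3)*(-2 - 11 + 5) + 5 = (⅔)*(-8) + 5 = -16/3 + 5 = -⅓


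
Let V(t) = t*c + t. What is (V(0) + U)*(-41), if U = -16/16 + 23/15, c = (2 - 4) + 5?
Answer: -328/15 ≈ -21.867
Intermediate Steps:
c = 3 (c = -2 + 5 = 3)
U = 8/15 (U = -16*1/16 + 23*(1/15) = -1 + 23/15 = 8/15 ≈ 0.53333)
V(t) = 4*t (V(t) = t*3 + t = 3*t + t = 4*t)
(V(0) + U)*(-41) = (4*0 + 8/15)*(-41) = (0 + 8/15)*(-41) = (8/15)*(-41) = -328/15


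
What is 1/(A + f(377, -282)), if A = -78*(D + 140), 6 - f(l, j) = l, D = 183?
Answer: -1/25565 ≈ -3.9116e-5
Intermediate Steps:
f(l, j) = 6 - l
A = -25194 (A = -78*(183 + 140) = -78*323 = -25194)
1/(A + f(377, -282)) = 1/(-25194 + (6 - 1*377)) = 1/(-25194 + (6 - 377)) = 1/(-25194 - 371) = 1/(-25565) = -1/25565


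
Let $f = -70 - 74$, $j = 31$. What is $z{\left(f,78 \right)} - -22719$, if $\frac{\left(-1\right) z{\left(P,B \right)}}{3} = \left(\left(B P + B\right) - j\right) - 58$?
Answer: $56448$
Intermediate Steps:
$f = -144$ ($f = -70 - 74 = -144$)
$z{\left(P,B \right)} = 267 - 3 B - 3 B P$ ($z{\left(P,B \right)} = - 3 \left(\left(\left(B P + B\right) - 31\right) - 58\right) = - 3 \left(\left(\left(B + B P\right) - 31\right) - 58\right) = - 3 \left(\left(-31 + B + B P\right) - 58\right) = - 3 \left(-89 + B + B P\right) = 267 - 3 B - 3 B P$)
$z{\left(f,78 \right)} - -22719 = \left(267 - 234 - 234 \left(-144\right)\right) - -22719 = \left(267 - 234 + 33696\right) + 22719 = 33729 + 22719 = 56448$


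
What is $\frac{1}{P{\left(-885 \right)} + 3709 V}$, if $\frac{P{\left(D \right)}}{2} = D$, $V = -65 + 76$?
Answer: $\frac{1}{39029} \approx 2.5622 \cdot 10^{-5}$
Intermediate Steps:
$V = 11$
$P{\left(D \right)} = 2 D$
$\frac{1}{P{\left(-885 \right)} + 3709 V} = \frac{1}{2 \left(-885\right) + 3709 \cdot 11} = \frac{1}{-1770 + 40799} = \frac{1}{39029}$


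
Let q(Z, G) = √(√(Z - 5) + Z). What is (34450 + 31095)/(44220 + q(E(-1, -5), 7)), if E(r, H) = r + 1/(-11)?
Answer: 720995/(486420 + √11*√(-12 + I*√737)) ≈ 1.4822 - 4.6137e-5*I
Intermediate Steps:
E(r, H) = -1/11 + r (E(r, H) = r + 1*(-1/11) = r - 1/11 = -1/11 + r)
q(Z, G) = √(Z + √(-5 + Z)) (q(Z, G) = √(√(-5 + Z) + Z) = √(Z + √(-5 + Z)))
(34450 + 31095)/(44220 + q(E(-1, -5), 7)) = (34450 + 31095)/(44220 + √((-1/11 - 1) + √(-5 + (-1/11 - 1)))) = 65545/(44220 + √(-12/11 + √(-5 - 12/11))) = 65545/(44220 + √(-12/11 + √(-67/11))) = 65545/(44220 + √(-12/11 + I*√737/11))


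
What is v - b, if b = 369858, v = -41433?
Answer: -411291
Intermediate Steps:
v - b = -41433 - 1*369858 = -41433 - 369858 = -411291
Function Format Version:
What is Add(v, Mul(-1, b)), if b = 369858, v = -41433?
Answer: -411291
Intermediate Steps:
Add(v, Mul(-1, b)) = Add(-41433, Mul(-1, 369858)) = Add(-41433, -369858) = -411291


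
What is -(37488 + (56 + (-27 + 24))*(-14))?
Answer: -36746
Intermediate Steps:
-(37488 + (56 + (-27 + 24))*(-14)) = -(37488 + (56 - 3)*(-14)) = -(37488 + 53*(-14)) = -(37488 - 742) = -1*36746 = -36746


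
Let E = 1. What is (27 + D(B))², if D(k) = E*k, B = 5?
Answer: 1024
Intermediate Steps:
D(k) = k (D(k) = 1*k = k)
(27 + D(B))² = (27 + 5)² = 32² = 1024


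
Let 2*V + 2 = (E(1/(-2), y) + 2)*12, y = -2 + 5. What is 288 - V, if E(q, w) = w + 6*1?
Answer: 223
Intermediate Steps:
y = 3
E(q, w) = 6 + w (E(q, w) = w + 6 = 6 + w)
V = 65 (V = -1 + (((6 + 3) + 2)*12)/2 = -1 + ((9 + 2)*12)/2 = -1 + (11*12)/2 = -1 + (½)*132 = -1 + 66 = 65)
288 - V = 288 - 1*65 = 288 - 65 = 223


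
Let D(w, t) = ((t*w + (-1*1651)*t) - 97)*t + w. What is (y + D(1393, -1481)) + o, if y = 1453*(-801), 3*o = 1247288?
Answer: -1699470535/3 ≈ -5.6649e+8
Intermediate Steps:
o = 1247288/3 (o = (⅓)*1247288 = 1247288/3 ≈ 4.1576e+5)
y = -1163853
D(w, t) = w + t*(-97 - 1651*t + t*w) (D(w, t) = ((t*w - 1651*t) - 97)*t + w = ((-1651*t + t*w) - 97)*t + w = (-97 - 1651*t + t*w)*t + w = t*(-97 - 1651*t + t*w) + w = w + t*(-97 - 1651*t + t*w))
(y + D(1393, -1481)) + o = (-1163853 + (1393 - 1651*(-1481)² - 97*(-1481) + 1393*(-1481)²)) + 1247288/3 = (-1163853 + (1393 - 1651*2193361 + 143657 + 1393*2193361)) + 1247288/3 = (-1163853 + (1393 - 3621239011 + 143657 + 3055351873)) + 1247288/3 = (-1163853 - 565742088) + 1247288/3 = -566905941 + 1247288/3 = -1699470535/3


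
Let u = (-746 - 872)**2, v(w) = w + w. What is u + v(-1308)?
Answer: 2615308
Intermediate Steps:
v(w) = 2*w
u = 2617924 (u = (-1618)**2 = 2617924)
u + v(-1308) = 2617924 + 2*(-1308) = 2617924 - 2616 = 2615308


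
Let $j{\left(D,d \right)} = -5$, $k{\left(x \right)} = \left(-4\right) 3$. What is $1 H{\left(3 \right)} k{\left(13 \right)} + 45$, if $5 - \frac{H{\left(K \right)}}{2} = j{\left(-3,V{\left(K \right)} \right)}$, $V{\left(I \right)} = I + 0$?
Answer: $-195$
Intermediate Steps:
$k{\left(x \right)} = -12$
$V{\left(I \right)} = I$
$H{\left(K \right)} = 20$ ($H{\left(K \right)} = 10 - -10 = 10 + 10 = 20$)
$1 H{\left(3 \right)} k{\left(13 \right)} + 45 = 1 \cdot 20 \left(-12\right) + 45 = 20 \left(-12\right) + 45 = -240 + 45 = -195$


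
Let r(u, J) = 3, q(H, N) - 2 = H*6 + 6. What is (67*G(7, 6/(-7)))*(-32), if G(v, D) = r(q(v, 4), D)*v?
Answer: -45024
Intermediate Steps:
q(H, N) = 8 + 6*H (q(H, N) = 2 + (H*6 + 6) = 2 + (6*H + 6) = 2 + (6 + 6*H) = 8 + 6*H)
G(v, D) = 3*v
(67*G(7, 6/(-7)))*(-32) = (67*(3*7))*(-32) = (67*21)*(-32) = 1407*(-32) = -45024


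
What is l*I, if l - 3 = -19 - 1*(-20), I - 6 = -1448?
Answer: -5768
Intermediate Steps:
I = -1442 (I = 6 - 1448 = -1442)
l = 4 (l = 3 + (-19 - 1*(-20)) = 3 + (-19 + 20) = 3 + 1 = 4)
l*I = 4*(-1442) = -5768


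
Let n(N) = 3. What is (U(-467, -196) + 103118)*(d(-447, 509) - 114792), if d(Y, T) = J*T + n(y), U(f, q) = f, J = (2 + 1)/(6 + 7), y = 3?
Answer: -153024925230/13 ≈ -1.1771e+10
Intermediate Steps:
J = 3/13 ≈ 0.23077
d(Y, T) = 3 + 3*T/13 (d(Y, T) = 3*T/13 + 3 = 3 + 3*T/13)
(U(-467, -196) + 103118)*(d(-447, 509) - 114792) = (-467 + 103118)*((3 + (3/13)*509) - 114792) = 102651*((3 + 1527/13) - 114792) = 102651*(1566/13 - 114792) = 102651*(-1490730/13) = -153024925230/13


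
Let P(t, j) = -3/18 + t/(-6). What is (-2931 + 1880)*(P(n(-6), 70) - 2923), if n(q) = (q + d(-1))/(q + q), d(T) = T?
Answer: 221209225/72 ≈ 3.0724e+6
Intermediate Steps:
n(q) = (-1 + q)/(2*q) (n(q) = (q - 1)/(q + q) = (-1 + q)/((2*q)) = (-1 + q)*(1/(2*q)) = (-1 + q)/(2*q))
P(t, j) = -⅙ - t/6 (P(t, j) = -3*1/18 + t*(-⅙) = -⅙ - t/6)
(-2931 + 1880)*(P(n(-6), 70) - 2923) = (-2931 + 1880)*((-⅙ - (-1 - 6)/(12*(-6))) - 2923) = -1051*((-⅙ - (-1)*(-7)/(12*6)) - 2923) = -1051*((-⅙ - ⅙*7/12) - 2923) = -1051*((-⅙ - 7/72) - 2923) = -1051*(-19/72 - 2923) = -1051*(-210475/72) = 221209225/72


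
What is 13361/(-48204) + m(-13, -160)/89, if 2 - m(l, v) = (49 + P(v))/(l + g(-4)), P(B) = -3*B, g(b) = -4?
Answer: 6923659/72932652 ≈ 0.094932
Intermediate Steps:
m(l, v) = 2 - (49 - 3*v)/(-4 + l) (m(l, v) = 2 - (49 - 3*v)/(l - 4) = 2 - (49 - 3*v)/(-4 + l))
13361/(-48204) + m(-13, -160)/89 = 13361/(-48204) + ((-57 + 2*(-13) + 3*(-160))/(-4 - 13))/89 = 13361*(-1/48204) + ((-57 - 26 - 480)/(-17))*(1/89) = -13361/48204 - 1/17*(-563)*(1/89) = -13361/48204 + (563/17)*(1/89) = -13361/48204 + 563/1513 = 6923659/72932652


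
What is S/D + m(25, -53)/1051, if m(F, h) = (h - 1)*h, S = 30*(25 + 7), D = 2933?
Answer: 9403206/3082583 ≈ 3.0504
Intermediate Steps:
S = 960 (S = 30*32 = 960)
m(F, h) = h*(-1 + h) (m(F, h) = (-1 + h)*h = h*(-1 + h))
S/D + m(25, -53)/1051 = 960/2933 - 53*(-1 - 53)/1051 = 960*(1/2933) - 53*(-54)*(1/1051) = 960/2933 + 2862*(1/1051) = 960/2933 + 2862/1051 = 9403206/3082583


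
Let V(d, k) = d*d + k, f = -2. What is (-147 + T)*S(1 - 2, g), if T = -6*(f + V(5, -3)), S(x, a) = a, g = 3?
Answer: -801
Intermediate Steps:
V(d, k) = k + d² (V(d, k) = d² + k = k + d²)
T = -120 (T = -6*(-2 + (-3 + 5²)) = -6*(-2 + (-3 + 25)) = -6*(-2 + 22) = -6*20 = -120)
(-147 + T)*S(1 - 2, g) = (-147 - 120)*3 = -267*3 = -801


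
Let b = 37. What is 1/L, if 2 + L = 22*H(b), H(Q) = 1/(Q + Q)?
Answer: -37/63 ≈ -0.58730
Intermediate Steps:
H(Q) = 1/(2*Q)
L = -63/37 (L = -2 + 22*((1/2)/37) = -2 + 22*((1/2)*(1/37)) = -2 + 22*(1/74) = -2 + 11/37 = -63/37 ≈ -1.7027)
1/L = 1/(-63/37) = -37/63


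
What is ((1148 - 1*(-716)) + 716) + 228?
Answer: 2808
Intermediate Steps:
((1148 - 1*(-716)) + 716) + 228 = ((1148 + 716) + 716) + 228 = (1864 + 716) + 228 = 2580 + 228 = 2808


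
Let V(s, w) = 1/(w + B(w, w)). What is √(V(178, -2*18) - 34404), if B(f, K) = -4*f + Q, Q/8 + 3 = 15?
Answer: I*√357939165/102 ≈ 185.48*I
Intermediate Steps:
Q = 96 (Q = -24 + 8*15 = -24 + 120 = 96)
B(f, K) = 96 - 4*f (B(f, K) = -4*f + 96 = 96 - 4*f)
V(s, w) = 1/(96 - 3*w) (V(s, w) = 1/(w + (96 - 4*w)) = 1/(96 - 3*w))
√(V(178, -2*18) - 34404) = √(-1/(-96 + 3*(-2*18)) - 34404) = √(-1/(-96 + 3*(-36)) - 34404) = √(-1/(-96 - 108) - 34404) = √(-1/(-204) - 34404) = √(-1*(-1/204) - 34404) = √(1/204 - 34404) = √(-7018415/204) = I*√357939165/102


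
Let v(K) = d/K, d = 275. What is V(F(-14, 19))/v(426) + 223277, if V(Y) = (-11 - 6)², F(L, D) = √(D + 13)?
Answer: 61524289/275 ≈ 2.2372e+5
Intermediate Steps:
F(L, D) = √(13 + D)
V(Y) = 289 (V(Y) = (-17)² = 289)
v(K) = 275/K
V(F(-14, 19))/v(426) + 223277 = 289/((275/426)) + 223277 = 289/((275*(1/426))) + 223277 = 289/(275/426) + 223277 = 289*(426/275) + 223277 = 123114/275 + 223277 = 61524289/275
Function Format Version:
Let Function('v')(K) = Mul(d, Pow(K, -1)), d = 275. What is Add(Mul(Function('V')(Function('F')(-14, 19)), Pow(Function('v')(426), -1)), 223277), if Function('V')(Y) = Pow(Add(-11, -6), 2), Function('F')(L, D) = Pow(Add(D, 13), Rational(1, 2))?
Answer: Rational(61524289, 275) ≈ 2.2372e+5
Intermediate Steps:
Function('F')(L, D) = Pow(Add(13, D), Rational(1, 2))
Function('V')(Y) = 289 (Function('V')(Y) = Pow(-17, 2) = 289)
Function('v')(K) = Mul(275, Pow(K, -1))
Add(Mul(Function('V')(Function('F')(-14, 19)), Pow(Function('v')(426), -1)), 223277) = Add(Mul(289, Pow(Mul(275, Pow(426, -1)), -1)), 223277) = Add(Mul(289, Pow(Mul(275, Rational(1, 426)), -1)), 223277) = Add(Mul(289, Pow(Rational(275, 426), -1)), 223277) = Add(Mul(289, Rational(426, 275)), 223277) = Add(Rational(123114, 275), 223277) = Rational(61524289, 275)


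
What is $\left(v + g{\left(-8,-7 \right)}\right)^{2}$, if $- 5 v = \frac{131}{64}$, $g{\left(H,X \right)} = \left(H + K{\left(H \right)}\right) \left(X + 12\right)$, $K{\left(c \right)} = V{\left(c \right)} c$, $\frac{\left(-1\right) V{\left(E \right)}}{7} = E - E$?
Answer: $\frac{167210761}{102400} \approx 1632.9$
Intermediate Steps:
$V{\left(E \right)} = 0$ ($V{\left(E \right)} = - 7 \left(E - E\right) = \left(-7\right) 0 = 0$)
$K{\left(c \right)} = 0$ ($K{\left(c \right)} = 0 c = 0$)
$g{\left(H,X \right)} = H \left(12 + X\right)$ ($g{\left(H,X \right)} = \left(H + 0\right) \left(X + 12\right) = H \left(12 + X\right)$)
$v = - \frac{131}{320}$ ($v = - \frac{131 \cdot \frac{1}{64}}{5} = \left(- \frac{1}{5}\right) \frac{131}{64} = - \frac{131}{320} \approx -0.40938$)
$\left(v + g{\left(-8,-7 \right)}\right)^{2} = \left(- \frac{131}{320} - 8 \left(12 - 7\right)\right)^{2} = \left(- \frac{131}{320} - 40\right)^{2} = \left(- \frac{12931}{320}\right)^{2} = \frac{167210761}{102400}$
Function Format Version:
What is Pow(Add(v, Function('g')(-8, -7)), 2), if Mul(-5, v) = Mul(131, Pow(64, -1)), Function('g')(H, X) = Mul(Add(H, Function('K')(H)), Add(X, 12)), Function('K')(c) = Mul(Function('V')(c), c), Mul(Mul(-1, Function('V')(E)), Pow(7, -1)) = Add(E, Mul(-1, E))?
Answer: Rational(167210761, 102400) ≈ 1632.9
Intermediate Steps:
Function('V')(E) = 0 (Function('V')(E) = Mul(-7, Add(E, Mul(-1, E))) = Mul(-7, 0) = 0)
Function('K')(c) = 0 (Function('K')(c) = Mul(0, c) = 0)
Function('g')(H, X) = Mul(H, Add(12, X)) (Function('g')(H, X) = Mul(Add(H, 0), Add(X, 12)) = Mul(H, Add(12, X)))
v = Rational(-131, 320) (v = Mul(Rational(-1, 5), Mul(131, Pow(64, -1))) = Mul(Rational(-1, 5), Mul(131, Rational(1, 64))) = Mul(Rational(-1, 5), Rational(131, 64)) = Rational(-131, 320) ≈ -0.40938)
Pow(Add(v, Function('g')(-8, -7)), 2) = Pow(Add(Rational(-131, 320), Mul(-8, Add(12, -7))), 2) = Pow(Add(Rational(-131, 320), Mul(-8, 5)), 2) = Pow(Add(Rational(-131, 320), -40), 2) = Pow(Rational(-12931, 320), 2) = Rational(167210761, 102400)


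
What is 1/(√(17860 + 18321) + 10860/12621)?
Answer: -15229340/640348951269 + 17698849*√36181/640348951269 ≈ 0.0052336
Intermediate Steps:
1/(√(17860 + 18321) + 10860/12621) = 1/(√36181 + 10860*(1/12621)) = 1/(√36181 + 3620/4207) = 1/(3620/4207 + √36181)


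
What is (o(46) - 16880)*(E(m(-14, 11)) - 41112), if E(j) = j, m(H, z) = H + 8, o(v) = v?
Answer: 692180412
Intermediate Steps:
m(H, z) = 8 + H
(o(46) - 16880)*(E(m(-14, 11)) - 41112) = (46 - 16880)*((8 - 14) - 41112) = -16834*(-6 - 41112) = -16834*(-41118) = 692180412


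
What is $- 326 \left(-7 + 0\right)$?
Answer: $2282$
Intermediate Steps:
$- 326 \left(-7 + 0\right) = \left(-326\right) \left(-7\right) = 2282$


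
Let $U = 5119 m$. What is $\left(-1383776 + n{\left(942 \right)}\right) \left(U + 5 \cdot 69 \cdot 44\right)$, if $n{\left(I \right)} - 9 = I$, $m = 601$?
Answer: $-4275278669675$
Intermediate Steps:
$n{\left(I \right)} = 9 + I$
$U = 3076519$ ($U = 5119 \cdot 601 = 3076519$)
$\left(-1383776 + n{\left(942 \right)}\right) \left(U + 5 \cdot 69 \cdot 44\right) = \left(-1383776 + \left(9 + 942\right)\right) \left(3076519 + 5 \cdot 69 \cdot 44\right) = \left(-1383776 + 951\right) \left(3076519 + 345 \cdot 44\right) = - 1382825 \left(3076519 + 15180\right) = \left(-1382825\right) 3091699 = -4275278669675$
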